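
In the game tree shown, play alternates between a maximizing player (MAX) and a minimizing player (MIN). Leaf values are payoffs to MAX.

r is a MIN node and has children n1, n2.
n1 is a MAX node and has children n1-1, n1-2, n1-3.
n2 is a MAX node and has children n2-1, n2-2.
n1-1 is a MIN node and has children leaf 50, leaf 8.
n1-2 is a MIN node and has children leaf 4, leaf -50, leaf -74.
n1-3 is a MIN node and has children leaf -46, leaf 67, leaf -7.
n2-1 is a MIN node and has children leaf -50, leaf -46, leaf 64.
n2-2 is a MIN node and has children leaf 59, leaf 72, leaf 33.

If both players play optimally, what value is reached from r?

n1-1 (MIN): min(50, 8) = 8
n1-2 (MIN): min(4, -50, -74) = -74
n1-3 (MIN): min(-46, 67, -7) = -46
n1 (MAX): max(8, -74, -46) = 8
n2-1 (MIN): min(-50, -46, 64) = -50
n2-2 (MIN): min(59, 72, 33) = 33
n2 (MAX): max(-50, 33) = 33
r (MIN): min(8, 33) = 8

8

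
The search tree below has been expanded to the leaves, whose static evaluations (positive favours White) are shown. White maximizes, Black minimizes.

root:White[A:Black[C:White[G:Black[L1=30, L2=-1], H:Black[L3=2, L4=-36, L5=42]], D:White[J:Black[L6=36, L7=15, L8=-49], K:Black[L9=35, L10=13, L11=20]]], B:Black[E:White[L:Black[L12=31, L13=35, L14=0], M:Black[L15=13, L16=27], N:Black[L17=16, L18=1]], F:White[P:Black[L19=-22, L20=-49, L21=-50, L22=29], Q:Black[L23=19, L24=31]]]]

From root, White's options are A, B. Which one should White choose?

G (Black): min(30, -1) = -1
H (Black): min(2, -36, 42) = -36
C (White): max(-1, -36) = -1
J (Black): min(36, 15, -49) = -49
K (Black): min(35, 13, 20) = 13
D (White): max(-49, 13) = 13
A (Black): min(-1, 13) = -1
L (Black): min(31, 35, 0) = 0
M (Black): min(13, 27) = 13
N (Black): min(16, 1) = 1
E (White): max(0, 13, 1) = 13
P (Black): min(-22, -49, -50, 29) = -50
Q (Black): min(19, 31) = 19
F (White): max(-50, 19) = 19
B (Black): min(13, 19) = 13
root (White): max(-1, 13) = 13
White at root wants the highest of {A=-1, B=13}, so chooses B.

B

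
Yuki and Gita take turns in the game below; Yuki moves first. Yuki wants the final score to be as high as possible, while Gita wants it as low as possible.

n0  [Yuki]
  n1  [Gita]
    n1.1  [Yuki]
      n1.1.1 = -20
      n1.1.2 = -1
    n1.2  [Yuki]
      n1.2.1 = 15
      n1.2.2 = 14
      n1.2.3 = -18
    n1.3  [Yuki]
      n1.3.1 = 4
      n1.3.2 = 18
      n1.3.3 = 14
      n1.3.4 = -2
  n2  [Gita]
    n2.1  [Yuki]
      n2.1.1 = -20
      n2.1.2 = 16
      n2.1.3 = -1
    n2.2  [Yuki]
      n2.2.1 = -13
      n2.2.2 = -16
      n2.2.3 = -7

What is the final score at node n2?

-7

n2.1 (Yuki): max(-20, 16, -1) = 16
n2.2 (Yuki): max(-13, -16, -7) = -7
n2 (Gita): min(16, -7) = -7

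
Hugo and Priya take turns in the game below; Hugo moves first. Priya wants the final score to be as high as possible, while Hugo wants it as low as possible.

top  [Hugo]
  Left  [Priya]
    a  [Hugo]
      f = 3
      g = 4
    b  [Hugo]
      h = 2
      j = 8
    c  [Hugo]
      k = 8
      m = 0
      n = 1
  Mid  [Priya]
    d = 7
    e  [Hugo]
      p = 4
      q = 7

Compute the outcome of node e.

4

e (Hugo): min(4, 7) = 4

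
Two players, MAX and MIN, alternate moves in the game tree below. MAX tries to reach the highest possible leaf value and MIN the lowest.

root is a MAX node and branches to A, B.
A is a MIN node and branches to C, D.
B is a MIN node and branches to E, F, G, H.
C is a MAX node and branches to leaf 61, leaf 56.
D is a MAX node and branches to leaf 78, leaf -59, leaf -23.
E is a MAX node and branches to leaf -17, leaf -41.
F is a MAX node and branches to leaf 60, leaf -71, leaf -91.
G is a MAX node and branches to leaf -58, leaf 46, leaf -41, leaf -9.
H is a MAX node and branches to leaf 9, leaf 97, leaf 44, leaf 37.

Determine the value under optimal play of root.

61

C (MAX): max(61, 56) = 61
D (MAX): max(78, -59, -23) = 78
A (MIN): min(61, 78) = 61
E (MAX): max(-17, -41) = -17
F (MAX): max(60, -71, -91) = 60
G (MAX): max(-58, 46, -41, -9) = 46
H (MAX): max(9, 97, 44, 37) = 97
B (MIN): min(-17, 60, 46, 97) = -17
root (MAX): max(61, -17) = 61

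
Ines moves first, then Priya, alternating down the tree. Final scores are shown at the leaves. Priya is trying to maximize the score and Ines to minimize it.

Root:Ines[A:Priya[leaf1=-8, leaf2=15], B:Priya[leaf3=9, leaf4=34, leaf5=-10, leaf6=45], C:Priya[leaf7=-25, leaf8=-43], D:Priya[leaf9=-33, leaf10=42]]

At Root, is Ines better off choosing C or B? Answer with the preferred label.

C (Priya): max(-25, -43) = -25
B (Priya): max(9, 34, -10, 45) = 45
Ines prefers the lower value; C=-25, B=45. C is better since -25 < 45.

C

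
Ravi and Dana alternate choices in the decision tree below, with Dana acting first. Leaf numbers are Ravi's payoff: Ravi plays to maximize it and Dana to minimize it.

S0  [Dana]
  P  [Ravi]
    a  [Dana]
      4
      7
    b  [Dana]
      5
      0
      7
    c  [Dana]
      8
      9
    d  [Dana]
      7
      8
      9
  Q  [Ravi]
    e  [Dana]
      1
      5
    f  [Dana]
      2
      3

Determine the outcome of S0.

2

a (Dana): min(4, 7) = 4
b (Dana): min(5, 0, 7) = 0
c (Dana): min(8, 9) = 8
d (Dana): min(7, 8, 9) = 7
P (Ravi): max(4, 0, 8, 7) = 8
e (Dana): min(1, 5) = 1
f (Dana): min(2, 3) = 2
Q (Ravi): max(1, 2) = 2
S0 (Dana): min(8, 2) = 2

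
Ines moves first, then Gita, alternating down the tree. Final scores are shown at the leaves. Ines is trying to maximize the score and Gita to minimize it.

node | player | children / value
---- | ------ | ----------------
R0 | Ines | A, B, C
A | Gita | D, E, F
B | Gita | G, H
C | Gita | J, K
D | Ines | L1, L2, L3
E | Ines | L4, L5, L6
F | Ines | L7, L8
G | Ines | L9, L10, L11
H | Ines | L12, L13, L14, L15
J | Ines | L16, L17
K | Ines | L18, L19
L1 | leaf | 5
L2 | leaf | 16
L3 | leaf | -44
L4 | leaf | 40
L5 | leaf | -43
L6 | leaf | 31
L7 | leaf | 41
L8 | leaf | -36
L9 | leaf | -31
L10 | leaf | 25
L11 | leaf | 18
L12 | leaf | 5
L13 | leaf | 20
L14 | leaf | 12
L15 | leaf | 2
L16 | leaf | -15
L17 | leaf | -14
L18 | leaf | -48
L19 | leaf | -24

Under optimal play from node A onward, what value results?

16

D (Ines): max(5, 16, -44) = 16
E (Ines): max(40, -43, 31) = 40
F (Ines): max(41, -36) = 41
A (Gita): min(16, 40, 41) = 16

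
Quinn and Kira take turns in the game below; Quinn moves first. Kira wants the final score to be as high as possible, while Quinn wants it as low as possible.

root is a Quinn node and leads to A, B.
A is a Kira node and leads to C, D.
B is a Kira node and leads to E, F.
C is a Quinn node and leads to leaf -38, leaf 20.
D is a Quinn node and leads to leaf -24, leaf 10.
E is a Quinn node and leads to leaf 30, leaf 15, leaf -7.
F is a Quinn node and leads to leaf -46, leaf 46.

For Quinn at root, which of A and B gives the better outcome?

A

C (Quinn): min(-38, 20) = -38
D (Quinn): min(-24, 10) = -24
A (Kira): max(-38, -24) = -24
E (Quinn): min(30, 15, -7) = -7
F (Quinn): min(-46, 46) = -46
B (Kira): max(-7, -46) = -7
Quinn prefers the lower value; A=-24, B=-7. A is better since -24 < -7.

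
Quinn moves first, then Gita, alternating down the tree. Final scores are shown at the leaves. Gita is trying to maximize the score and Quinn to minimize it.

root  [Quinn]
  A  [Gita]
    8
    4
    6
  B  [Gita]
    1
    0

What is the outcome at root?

A (Gita): max(8, 4, 6) = 8
B (Gita): max(1, 0) = 1
root (Quinn): min(8, 1) = 1

1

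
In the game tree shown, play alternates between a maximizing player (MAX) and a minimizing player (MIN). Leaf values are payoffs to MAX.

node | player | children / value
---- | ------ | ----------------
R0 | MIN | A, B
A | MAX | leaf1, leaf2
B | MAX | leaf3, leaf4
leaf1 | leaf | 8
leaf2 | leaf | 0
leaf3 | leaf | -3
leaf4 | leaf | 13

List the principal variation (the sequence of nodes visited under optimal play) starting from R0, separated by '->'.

R0 -> A -> leaf1

A (MAX): max(8, 0) = 8
B (MAX): max(-3, 13) = 13
R0 (MIN): min(8, 13) = 8
At R0, MIN picks A (lowest: 8).
At A, MAX picks leaf1 (highest: 8).
Terminal value 8.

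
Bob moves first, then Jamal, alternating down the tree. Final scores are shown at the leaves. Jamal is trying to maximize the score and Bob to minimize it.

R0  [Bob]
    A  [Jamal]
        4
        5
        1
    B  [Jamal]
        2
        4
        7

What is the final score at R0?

A (Jamal): max(4, 5, 1) = 5
B (Jamal): max(2, 4, 7) = 7
R0 (Bob): min(5, 7) = 5

5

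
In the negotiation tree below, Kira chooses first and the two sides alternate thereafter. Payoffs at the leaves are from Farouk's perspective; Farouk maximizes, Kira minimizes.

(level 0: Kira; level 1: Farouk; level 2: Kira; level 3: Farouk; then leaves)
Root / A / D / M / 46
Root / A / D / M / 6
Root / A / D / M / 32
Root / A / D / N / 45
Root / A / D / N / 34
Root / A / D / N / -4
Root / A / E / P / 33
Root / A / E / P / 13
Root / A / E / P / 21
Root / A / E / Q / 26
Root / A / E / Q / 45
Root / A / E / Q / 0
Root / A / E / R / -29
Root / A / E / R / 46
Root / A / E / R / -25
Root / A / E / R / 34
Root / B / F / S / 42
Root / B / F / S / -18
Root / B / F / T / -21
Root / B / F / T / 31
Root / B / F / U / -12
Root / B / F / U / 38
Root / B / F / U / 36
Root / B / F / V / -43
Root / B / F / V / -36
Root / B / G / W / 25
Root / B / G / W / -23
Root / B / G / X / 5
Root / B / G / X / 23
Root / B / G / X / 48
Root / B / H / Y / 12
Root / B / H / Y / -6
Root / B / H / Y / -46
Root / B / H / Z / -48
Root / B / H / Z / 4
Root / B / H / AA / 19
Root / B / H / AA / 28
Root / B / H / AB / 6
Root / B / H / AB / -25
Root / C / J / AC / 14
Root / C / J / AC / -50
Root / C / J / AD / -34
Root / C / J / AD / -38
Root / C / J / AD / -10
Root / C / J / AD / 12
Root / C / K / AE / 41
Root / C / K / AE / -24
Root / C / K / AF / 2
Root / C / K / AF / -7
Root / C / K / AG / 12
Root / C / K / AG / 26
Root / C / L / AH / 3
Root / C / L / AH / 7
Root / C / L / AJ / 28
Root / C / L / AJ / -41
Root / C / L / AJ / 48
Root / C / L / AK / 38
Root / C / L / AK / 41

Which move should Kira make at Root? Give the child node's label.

C

M (Farouk): max(46, 6, 32) = 46
N (Farouk): max(45, 34, -4) = 45
D (Kira): min(46, 45) = 45
P (Farouk): max(33, 13, 21) = 33
Q (Farouk): max(26, 45, 0) = 45
R (Farouk): max(-29, 46, -25, 34) = 46
E (Kira): min(33, 45, 46) = 33
A (Farouk): max(45, 33) = 45
S (Farouk): max(42, -18) = 42
T (Farouk): max(-21, 31) = 31
U (Farouk): max(-12, 38, 36) = 38
V (Farouk): max(-43, -36) = -36
F (Kira): min(42, 31, 38, -36) = -36
W (Farouk): max(25, -23) = 25
X (Farouk): max(5, 23, 48) = 48
G (Kira): min(25, 48) = 25
Y (Farouk): max(12, -6, -46) = 12
Z (Farouk): max(-48, 4) = 4
AA (Farouk): max(19, 28) = 28
AB (Farouk): max(6, -25) = 6
H (Kira): min(12, 4, 28, 6) = 4
B (Farouk): max(-36, 25, 4) = 25
AC (Farouk): max(14, -50) = 14
AD (Farouk): max(-34, -38, -10, 12) = 12
J (Kira): min(14, 12) = 12
AE (Farouk): max(41, -24) = 41
AF (Farouk): max(2, -7) = 2
AG (Farouk): max(12, 26) = 26
K (Kira): min(41, 2, 26) = 2
AH (Farouk): max(3, 7) = 7
AJ (Farouk): max(28, -41, 48) = 48
AK (Farouk): max(38, 41) = 41
L (Kira): min(7, 48, 41) = 7
C (Farouk): max(12, 2, 7) = 12
Root (Kira): min(45, 25, 12) = 12
Kira at Root wants the lowest of {A=45, B=25, C=12}, so chooses C.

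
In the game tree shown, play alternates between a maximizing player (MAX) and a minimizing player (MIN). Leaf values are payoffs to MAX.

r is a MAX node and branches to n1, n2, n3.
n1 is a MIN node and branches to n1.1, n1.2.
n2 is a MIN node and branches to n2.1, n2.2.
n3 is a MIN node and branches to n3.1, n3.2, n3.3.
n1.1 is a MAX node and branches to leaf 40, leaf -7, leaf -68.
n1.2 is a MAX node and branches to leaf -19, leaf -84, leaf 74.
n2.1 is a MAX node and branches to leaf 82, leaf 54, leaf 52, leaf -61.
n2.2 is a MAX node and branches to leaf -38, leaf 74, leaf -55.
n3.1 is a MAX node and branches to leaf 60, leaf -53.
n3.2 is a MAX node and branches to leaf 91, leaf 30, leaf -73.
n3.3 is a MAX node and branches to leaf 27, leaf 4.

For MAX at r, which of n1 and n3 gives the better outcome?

n1

n1.1 (MAX): max(40, -7, -68) = 40
n1.2 (MAX): max(-19, -84, 74) = 74
n1 (MIN): min(40, 74) = 40
n3.1 (MAX): max(60, -53) = 60
n3.2 (MAX): max(91, 30, -73) = 91
n3.3 (MAX): max(27, 4) = 27
n3 (MIN): min(60, 91, 27) = 27
MAX prefers the higher value; n1=40, n3=27. n1 is better since 40 > 27.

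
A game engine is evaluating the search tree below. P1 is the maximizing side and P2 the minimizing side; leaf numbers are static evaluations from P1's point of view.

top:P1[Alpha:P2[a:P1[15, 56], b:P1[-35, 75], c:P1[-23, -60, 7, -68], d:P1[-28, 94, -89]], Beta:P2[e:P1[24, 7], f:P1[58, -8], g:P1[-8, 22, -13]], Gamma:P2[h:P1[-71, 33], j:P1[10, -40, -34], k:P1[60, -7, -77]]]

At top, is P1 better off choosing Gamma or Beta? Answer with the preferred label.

Beta

h (P1): max(-71, 33) = 33
j (P1): max(10, -40, -34) = 10
k (P1): max(60, -7, -77) = 60
Gamma (P2): min(33, 10, 60) = 10
e (P1): max(24, 7) = 24
f (P1): max(58, -8) = 58
g (P1): max(-8, 22, -13) = 22
Beta (P2): min(24, 58, 22) = 22
P1 prefers the higher value; Gamma=10, Beta=22. Beta is better since 22 > 10.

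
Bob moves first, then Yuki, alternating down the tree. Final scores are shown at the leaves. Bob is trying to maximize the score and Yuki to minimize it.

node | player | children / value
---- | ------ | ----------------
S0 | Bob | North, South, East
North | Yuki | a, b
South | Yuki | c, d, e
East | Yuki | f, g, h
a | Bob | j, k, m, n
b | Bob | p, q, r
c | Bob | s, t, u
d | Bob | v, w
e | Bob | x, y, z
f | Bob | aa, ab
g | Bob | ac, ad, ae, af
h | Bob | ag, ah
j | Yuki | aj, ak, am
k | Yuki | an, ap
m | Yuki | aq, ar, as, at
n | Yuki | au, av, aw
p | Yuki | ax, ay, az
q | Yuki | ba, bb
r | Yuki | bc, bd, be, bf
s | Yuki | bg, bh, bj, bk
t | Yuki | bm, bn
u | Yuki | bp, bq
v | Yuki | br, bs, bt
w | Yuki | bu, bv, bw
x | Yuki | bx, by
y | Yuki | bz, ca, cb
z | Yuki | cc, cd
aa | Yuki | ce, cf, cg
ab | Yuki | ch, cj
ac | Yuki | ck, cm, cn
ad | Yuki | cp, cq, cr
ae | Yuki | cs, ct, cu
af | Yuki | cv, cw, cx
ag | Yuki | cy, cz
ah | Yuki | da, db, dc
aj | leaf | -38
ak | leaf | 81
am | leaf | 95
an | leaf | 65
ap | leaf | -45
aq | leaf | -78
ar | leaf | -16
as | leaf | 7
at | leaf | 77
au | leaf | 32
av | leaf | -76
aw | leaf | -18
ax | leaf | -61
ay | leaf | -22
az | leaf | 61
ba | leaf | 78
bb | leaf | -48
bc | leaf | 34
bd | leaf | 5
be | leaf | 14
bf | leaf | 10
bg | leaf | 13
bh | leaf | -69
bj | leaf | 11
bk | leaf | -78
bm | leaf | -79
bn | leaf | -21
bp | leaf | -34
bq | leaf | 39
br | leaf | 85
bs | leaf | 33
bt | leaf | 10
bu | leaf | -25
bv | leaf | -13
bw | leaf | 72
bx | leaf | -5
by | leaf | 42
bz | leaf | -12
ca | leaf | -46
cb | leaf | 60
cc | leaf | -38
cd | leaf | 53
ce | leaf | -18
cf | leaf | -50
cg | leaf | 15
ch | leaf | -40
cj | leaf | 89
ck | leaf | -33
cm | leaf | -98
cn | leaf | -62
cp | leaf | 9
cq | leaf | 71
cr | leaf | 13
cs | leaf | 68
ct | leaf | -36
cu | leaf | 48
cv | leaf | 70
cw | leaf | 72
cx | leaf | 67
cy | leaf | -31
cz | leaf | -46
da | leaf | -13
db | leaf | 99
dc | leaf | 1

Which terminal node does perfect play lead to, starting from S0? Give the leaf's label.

j (Yuki): min(-38, 81, 95) = -38
k (Yuki): min(65, -45) = -45
m (Yuki): min(-78, -16, 7, 77) = -78
n (Yuki): min(32, -76, -18) = -76
a (Bob): max(-38, -45, -78, -76) = -38
p (Yuki): min(-61, -22, 61) = -61
q (Yuki): min(78, -48) = -48
r (Yuki): min(34, 5, 14, 10) = 5
b (Bob): max(-61, -48, 5) = 5
North (Yuki): min(-38, 5) = -38
s (Yuki): min(13, -69, 11, -78) = -78
t (Yuki): min(-79, -21) = -79
u (Yuki): min(-34, 39) = -34
c (Bob): max(-78, -79, -34) = -34
v (Yuki): min(85, 33, 10) = 10
w (Yuki): min(-25, -13, 72) = -25
d (Bob): max(10, -25) = 10
x (Yuki): min(-5, 42) = -5
y (Yuki): min(-12, -46, 60) = -46
z (Yuki): min(-38, 53) = -38
e (Bob): max(-5, -46, -38) = -5
South (Yuki): min(-34, 10, -5) = -34
aa (Yuki): min(-18, -50, 15) = -50
ab (Yuki): min(-40, 89) = -40
f (Bob): max(-50, -40) = -40
ac (Yuki): min(-33, -98, -62) = -98
ad (Yuki): min(9, 71, 13) = 9
ae (Yuki): min(68, -36, 48) = -36
af (Yuki): min(70, 72, 67) = 67
g (Bob): max(-98, 9, -36, 67) = 67
ag (Yuki): min(-31, -46) = -46
ah (Yuki): min(-13, 99, 1) = -13
h (Bob): max(-46, -13) = -13
East (Yuki): min(-40, 67, -13) = -40
S0 (Bob): max(-38, -34, -40) = -34
At S0, Bob picks South (highest: -34).
At South, Yuki picks c (lowest: -34).
At c, Bob picks u (highest: -34).
At u, Yuki picks bp (lowest: -34).
Terminal value -34.

bp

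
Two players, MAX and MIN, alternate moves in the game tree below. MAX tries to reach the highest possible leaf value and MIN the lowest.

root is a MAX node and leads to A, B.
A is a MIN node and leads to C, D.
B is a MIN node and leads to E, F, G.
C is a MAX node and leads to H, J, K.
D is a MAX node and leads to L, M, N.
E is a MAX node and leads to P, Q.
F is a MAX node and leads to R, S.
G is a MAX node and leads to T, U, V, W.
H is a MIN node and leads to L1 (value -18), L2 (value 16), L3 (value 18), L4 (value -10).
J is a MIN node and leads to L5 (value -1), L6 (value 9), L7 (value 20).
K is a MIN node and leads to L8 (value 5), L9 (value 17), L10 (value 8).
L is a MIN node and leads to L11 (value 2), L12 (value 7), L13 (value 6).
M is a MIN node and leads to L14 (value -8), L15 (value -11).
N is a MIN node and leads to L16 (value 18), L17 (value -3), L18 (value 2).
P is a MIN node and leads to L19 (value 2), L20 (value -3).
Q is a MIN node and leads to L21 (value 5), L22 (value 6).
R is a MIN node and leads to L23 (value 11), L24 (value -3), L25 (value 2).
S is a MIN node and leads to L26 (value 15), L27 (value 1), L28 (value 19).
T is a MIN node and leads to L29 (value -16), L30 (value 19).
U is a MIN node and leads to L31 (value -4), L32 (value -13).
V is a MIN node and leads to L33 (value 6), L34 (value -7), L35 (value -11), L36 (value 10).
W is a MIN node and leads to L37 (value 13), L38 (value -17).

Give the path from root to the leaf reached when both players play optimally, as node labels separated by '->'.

H (MIN): min(-18, 16, 18, -10) = -18
J (MIN): min(-1, 9, 20) = -1
K (MIN): min(5, 17, 8) = 5
C (MAX): max(-18, -1, 5) = 5
L (MIN): min(2, 7, 6) = 2
M (MIN): min(-8, -11) = -11
N (MIN): min(18, -3, 2) = -3
D (MAX): max(2, -11, -3) = 2
A (MIN): min(5, 2) = 2
P (MIN): min(2, -3) = -3
Q (MIN): min(5, 6) = 5
E (MAX): max(-3, 5) = 5
R (MIN): min(11, -3, 2) = -3
S (MIN): min(15, 1, 19) = 1
F (MAX): max(-3, 1) = 1
T (MIN): min(-16, 19) = -16
U (MIN): min(-4, -13) = -13
V (MIN): min(6, -7, -11, 10) = -11
W (MIN): min(13, -17) = -17
G (MAX): max(-16, -13, -11, -17) = -11
B (MIN): min(5, 1, -11) = -11
root (MAX): max(2, -11) = 2
At root, MAX picks A (highest: 2).
At A, MIN picks D (lowest: 2).
At D, MAX picks L (highest: 2).
At L, MIN picks L11 (lowest: 2).
Terminal value 2.

root -> A -> D -> L -> L11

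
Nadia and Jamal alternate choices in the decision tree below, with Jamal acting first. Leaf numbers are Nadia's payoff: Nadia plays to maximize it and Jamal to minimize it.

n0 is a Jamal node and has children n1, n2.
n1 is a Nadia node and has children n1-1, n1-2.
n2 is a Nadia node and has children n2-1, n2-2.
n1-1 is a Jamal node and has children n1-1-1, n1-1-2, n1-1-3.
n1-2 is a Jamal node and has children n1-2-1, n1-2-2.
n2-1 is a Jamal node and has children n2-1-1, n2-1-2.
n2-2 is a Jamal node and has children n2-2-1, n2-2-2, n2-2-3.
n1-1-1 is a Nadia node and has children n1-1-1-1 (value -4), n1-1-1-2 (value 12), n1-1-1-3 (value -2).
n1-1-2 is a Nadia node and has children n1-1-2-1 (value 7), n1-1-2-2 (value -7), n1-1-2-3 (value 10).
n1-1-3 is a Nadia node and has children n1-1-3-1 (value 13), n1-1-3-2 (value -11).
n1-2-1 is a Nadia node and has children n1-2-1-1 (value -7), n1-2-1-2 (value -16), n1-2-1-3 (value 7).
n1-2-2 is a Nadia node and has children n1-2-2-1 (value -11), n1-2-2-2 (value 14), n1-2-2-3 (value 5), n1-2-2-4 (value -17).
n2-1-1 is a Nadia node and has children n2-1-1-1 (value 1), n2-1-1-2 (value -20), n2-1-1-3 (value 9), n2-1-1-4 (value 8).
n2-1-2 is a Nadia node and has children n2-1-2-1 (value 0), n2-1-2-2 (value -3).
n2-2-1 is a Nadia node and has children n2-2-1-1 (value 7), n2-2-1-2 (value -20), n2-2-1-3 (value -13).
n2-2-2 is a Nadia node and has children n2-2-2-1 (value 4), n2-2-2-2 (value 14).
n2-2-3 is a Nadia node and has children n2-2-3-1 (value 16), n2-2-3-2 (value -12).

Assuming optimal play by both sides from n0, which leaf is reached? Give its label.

n1-1-1 (Nadia): max(-4, 12, -2) = 12
n1-1-2 (Nadia): max(7, -7, 10) = 10
n1-1-3 (Nadia): max(13, -11) = 13
n1-1 (Jamal): min(12, 10, 13) = 10
n1-2-1 (Nadia): max(-7, -16, 7) = 7
n1-2-2 (Nadia): max(-11, 14, 5, -17) = 14
n1-2 (Jamal): min(7, 14) = 7
n1 (Nadia): max(10, 7) = 10
n2-1-1 (Nadia): max(1, -20, 9, 8) = 9
n2-1-2 (Nadia): max(0, -3) = 0
n2-1 (Jamal): min(9, 0) = 0
n2-2-1 (Nadia): max(7, -20, -13) = 7
n2-2-2 (Nadia): max(4, 14) = 14
n2-2-3 (Nadia): max(16, -12) = 16
n2-2 (Jamal): min(7, 14, 16) = 7
n2 (Nadia): max(0, 7) = 7
n0 (Jamal): min(10, 7) = 7
At n0, Jamal picks n2 (lowest: 7).
At n2, Nadia picks n2-2 (highest: 7).
At n2-2, Jamal picks n2-2-1 (lowest: 7).
At n2-2-1, Nadia picks n2-2-1-1 (highest: 7).
Terminal value 7.

n2-2-1-1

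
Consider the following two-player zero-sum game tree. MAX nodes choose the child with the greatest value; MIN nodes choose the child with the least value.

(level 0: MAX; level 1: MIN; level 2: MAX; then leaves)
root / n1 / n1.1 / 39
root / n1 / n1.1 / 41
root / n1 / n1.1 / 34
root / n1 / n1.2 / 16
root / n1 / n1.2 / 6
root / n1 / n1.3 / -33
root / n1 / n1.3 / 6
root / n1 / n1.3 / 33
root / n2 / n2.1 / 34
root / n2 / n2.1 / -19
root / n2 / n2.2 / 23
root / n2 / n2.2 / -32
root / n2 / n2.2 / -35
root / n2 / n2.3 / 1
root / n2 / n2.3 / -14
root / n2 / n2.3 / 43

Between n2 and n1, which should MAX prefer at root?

n2.1 (MAX): max(34, -19) = 34
n2.2 (MAX): max(23, -32, -35) = 23
n2.3 (MAX): max(1, -14, 43) = 43
n2 (MIN): min(34, 23, 43) = 23
n1.1 (MAX): max(39, 41, 34) = 41
n1.2 (MAX): max(16, 6) = 16
n1.3 (MAX): max(-33, 6, 33) = 33
n1 (MIN): min(41, 16, 33) = 16
MAX prefers the higher value; n2=23, n1=16. n2 is better since 23 > 16.

n2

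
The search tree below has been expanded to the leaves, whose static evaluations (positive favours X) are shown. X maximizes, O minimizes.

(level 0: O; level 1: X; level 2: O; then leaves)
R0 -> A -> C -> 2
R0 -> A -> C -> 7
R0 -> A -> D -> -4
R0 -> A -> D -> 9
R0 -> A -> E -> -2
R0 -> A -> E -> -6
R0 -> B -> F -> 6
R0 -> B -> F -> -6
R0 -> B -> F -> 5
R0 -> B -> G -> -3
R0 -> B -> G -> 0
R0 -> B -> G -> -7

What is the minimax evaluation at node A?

C (O): min(2, 7) = 2
D (O): min(-4, 9) = -4
E (O): min(-2, -6) = -6
A (X): max(2, -4, -6) = 2

2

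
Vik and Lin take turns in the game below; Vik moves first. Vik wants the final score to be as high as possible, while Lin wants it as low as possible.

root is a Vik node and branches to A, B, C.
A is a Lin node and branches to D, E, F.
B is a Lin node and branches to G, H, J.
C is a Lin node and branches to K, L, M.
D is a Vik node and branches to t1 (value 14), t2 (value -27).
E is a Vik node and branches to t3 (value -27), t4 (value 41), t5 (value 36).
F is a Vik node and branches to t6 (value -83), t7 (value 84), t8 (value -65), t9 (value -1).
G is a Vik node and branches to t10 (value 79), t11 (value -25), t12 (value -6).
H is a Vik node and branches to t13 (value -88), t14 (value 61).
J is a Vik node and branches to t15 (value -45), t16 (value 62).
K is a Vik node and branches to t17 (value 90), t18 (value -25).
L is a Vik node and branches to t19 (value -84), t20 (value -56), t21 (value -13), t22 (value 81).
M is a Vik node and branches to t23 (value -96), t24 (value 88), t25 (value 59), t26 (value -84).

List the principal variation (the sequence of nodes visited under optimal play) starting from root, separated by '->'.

D (Vik): max(14, -27) = 14
E (Vik): max(-27, 41, 36) = 41
F (Vik): max(-83, 84, -65, -1) = 84
A (Lin): min(14, 41, 84) = 14
G (Vik): max(79, -25, -6) = 79
H (Vik): max(-88, 61) = 61
J (Vik): max(-45, 62) = 62
B (Lin): min(79, 61, 62) = 61
K (Vik): max(90, -25) = 90
L (Vik): max(-84, -56, -13, 81) = 81
M (Vik): max(-96, 88, 59, -84) = 88
C (Lin): min(90, 81, 88) = 81
root (Vik): max(14, 61, 81) = 81
At root, Vik picks C (highest: 81).
At C, Lin picks L (lowest: 81).
At L, Vik picks t22 (highest: 81).
Terminal value 81.

root -> C -> L -> t22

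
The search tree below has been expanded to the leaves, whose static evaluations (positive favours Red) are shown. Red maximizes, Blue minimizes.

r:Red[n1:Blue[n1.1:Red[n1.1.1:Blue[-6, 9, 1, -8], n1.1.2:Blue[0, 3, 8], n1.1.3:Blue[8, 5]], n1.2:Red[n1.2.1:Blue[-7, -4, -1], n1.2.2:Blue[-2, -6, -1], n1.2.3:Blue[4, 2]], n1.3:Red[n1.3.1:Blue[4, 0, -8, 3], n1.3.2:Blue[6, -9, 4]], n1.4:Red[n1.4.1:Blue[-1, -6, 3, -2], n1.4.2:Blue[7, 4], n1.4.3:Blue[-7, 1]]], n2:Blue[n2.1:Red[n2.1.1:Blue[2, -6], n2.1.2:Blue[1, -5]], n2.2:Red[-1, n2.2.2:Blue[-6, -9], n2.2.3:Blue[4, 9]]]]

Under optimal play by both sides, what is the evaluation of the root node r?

n1.1.1 (Blue): min(-6, 9, 1, -8) = -8
n1.1.2 (Blue): min(0, 3, 8) = 0
n1.1.3 (Blue): min(8, 5) = 5
n1.1 (Red): max(-8, 0, 5) = 5
n1.2.1 (Blue): min(-7, -4, -1) = -7
n1.2.2 (Blue): min(-2, -6, -1) = -6
n1.2.3 (Blue): min(4, 2) = 2
n1.2 (Red): max(-7, -6, 2) = 2
n1.3.1 (Blue): min(4, 0, -8, 3) = -8
n1.3.2 (Blue): min(6, -9, 4) = -9
n1.3 (Red): max(-8, -9) = -8
n1.4.1 (Blue): min(-1, -6, 3, -2) = -6
n1.4.2 (Blue): min(7, 4) = 4
n1.4.3 (Blue): min(-7, 1) = -7
n1.4 (Red): max(-6, 4, -7) = 4
n1 (Blue): min(5, 2, -8, 4) = -8
n2.1.1 (Blue): min(2, -6) = -6
n2.1.2 (Blue): min(1, -5) = -5
n2.1 (Red): max(-6, -5) = -5
n2.2.2 (Blue): min(-6, -9) = -9
n2.2.3 (Blue): min(4, 9) = 4
n2.2 (Red): max(-1, -9, 4) = 4
n2 (Blue): min(-5, 4) = -5
r (Red): max(-8, -5) = -5

-5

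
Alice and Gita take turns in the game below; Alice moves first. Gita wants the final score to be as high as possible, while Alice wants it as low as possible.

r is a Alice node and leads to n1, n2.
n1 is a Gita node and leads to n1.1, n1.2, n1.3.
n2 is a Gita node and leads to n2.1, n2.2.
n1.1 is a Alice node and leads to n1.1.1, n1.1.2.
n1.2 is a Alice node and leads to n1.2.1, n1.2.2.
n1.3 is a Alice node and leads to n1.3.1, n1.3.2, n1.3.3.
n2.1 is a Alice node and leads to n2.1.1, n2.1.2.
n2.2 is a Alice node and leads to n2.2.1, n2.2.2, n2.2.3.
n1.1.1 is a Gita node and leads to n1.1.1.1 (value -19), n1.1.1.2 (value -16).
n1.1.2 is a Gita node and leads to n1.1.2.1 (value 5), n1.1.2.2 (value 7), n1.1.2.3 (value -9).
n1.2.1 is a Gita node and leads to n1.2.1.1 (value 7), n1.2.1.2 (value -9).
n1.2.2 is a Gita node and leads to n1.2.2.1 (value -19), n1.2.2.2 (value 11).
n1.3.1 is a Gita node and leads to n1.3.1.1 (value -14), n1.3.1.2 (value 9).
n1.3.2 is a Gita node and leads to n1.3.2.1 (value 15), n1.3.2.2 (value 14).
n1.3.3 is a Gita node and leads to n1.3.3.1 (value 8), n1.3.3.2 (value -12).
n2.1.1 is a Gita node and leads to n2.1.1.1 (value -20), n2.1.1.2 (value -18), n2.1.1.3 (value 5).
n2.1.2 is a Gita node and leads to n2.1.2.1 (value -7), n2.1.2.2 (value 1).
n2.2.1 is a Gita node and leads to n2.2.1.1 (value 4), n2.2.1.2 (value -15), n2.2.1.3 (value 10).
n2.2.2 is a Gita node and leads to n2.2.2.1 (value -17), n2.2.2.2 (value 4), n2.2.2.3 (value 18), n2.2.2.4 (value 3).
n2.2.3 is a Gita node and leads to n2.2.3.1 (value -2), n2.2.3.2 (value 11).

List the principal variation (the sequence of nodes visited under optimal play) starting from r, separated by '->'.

r -> n1 -> n1.3 -> n1.3.3 -> n1.3.3.1

n1.1.1 (Gita): max(-19, -16) = -16
n1.1.2 (Gita): max(5, 7, -9) = 7
n1.1 (Alice): min(-16, 7) = -16
n1.2.1 (Gita): max(7, -9) = 7
n1.2.2 (Gita): max(-19, 11) = 11
n1.2 (Alice): min(7, 11) = 7
n1.3.1 (Gita): max(-14, 9) = 9
n1.3.2 (Gita): max(15, 14) = 15
n1.3.3 (Gita): max(8, -12) = 8
n1.3 (Alice): min(9, 15, 8) = 8
n1 (Gita): max(-16, 7, 8) = 8
n2.1.1 (Gita): max(-20, -18, 5) = 5
n2.1.2 (Gita): max(-7, 1) = 1
n2.1 (Alice): min(5, 1) = 1
n2.2.1 (Gita): max(4, -15, 10) = 10
n2.2.2 (Gita): max(-17, 4, 18, 3) = 18
n2.2.3 (Gita): max(-2, 11) = 11
n2.2 (Alice): min(10, 18, 11) = 10
n2 (Gita): max(1, 10) = 10
r (Alice): min(8, 10) = 8
At r, Alice picks n1 (lowest: 8).
At n1, Gita picks n1.3 (highest: 8).
At n1.3, Alice picks n1.3.3 (lowest: 8).
At n1.3.3, Gita picks n1.3.3.1 (highest: 8).
Terminal value 8.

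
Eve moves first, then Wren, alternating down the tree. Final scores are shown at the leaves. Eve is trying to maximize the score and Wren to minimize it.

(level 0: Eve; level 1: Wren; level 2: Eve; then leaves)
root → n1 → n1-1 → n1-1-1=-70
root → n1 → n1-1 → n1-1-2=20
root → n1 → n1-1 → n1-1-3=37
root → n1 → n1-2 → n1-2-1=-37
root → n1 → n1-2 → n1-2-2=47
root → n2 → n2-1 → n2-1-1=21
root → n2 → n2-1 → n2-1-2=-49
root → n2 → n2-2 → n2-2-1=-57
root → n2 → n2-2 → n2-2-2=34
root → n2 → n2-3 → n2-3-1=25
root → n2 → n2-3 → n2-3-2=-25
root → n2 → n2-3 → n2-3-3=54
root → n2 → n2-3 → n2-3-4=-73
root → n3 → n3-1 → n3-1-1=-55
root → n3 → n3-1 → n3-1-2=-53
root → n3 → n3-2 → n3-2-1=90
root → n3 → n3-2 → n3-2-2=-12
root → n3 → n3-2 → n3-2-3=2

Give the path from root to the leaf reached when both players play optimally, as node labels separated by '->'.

n1-1 (Eve): max(-70, 20, 37) = 37
n1-2 (Eve): max(-37, 47) = 47
n1 (Wren): min(37, 47) = 37
n2-1 (Eve): max(21, -49) = 21
n2-2 (Eve): max(-57, 34) = 34
n2-3 (Eve): max(25, -25, 54, -73) = 54
n2 (Wren): min(21, 34, 54) = 21
n3-1 (Eve): max(-55, -53) = -53
n3-2 (Eve): max(90, -12, 2) = 90
n3 (Wren): min(-53, 90) = -53
root (Eve): max(37, 21, -53) = 37
At root, Eve picks n1 (highest: 37).
At n1, Wren picks n1-1 (lowest: 37).
At n1-1, Eve picks n1-1-3 (highest: 37).
Terminal value 37.

root -> n1 -> n1-1 -> n1-1-3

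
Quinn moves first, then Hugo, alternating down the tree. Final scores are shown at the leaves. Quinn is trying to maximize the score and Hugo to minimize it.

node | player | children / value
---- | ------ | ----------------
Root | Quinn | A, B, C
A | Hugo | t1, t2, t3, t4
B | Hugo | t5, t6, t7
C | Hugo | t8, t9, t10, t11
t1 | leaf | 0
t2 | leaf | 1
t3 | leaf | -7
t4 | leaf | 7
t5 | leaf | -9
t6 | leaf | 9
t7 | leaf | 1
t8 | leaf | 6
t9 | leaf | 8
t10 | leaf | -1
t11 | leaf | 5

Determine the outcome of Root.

-1

A (Hugo): min(0, 1, -7, 7) = -7
B (Hugo): min(-9, 9, 1) = -9
C (Hugo): min(6, 8, -1, 5) = -1
Root (Quinn): max(-7, -9, -1) = -1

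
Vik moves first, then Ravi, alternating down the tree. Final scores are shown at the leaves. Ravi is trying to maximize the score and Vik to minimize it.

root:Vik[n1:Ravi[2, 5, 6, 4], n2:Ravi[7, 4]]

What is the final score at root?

n1 (Ravi): max(2, 5, 6, 4) = 6
n2 (Ravi): max(7, 4) = 7
root (Vik): min(6, 7) = 6

6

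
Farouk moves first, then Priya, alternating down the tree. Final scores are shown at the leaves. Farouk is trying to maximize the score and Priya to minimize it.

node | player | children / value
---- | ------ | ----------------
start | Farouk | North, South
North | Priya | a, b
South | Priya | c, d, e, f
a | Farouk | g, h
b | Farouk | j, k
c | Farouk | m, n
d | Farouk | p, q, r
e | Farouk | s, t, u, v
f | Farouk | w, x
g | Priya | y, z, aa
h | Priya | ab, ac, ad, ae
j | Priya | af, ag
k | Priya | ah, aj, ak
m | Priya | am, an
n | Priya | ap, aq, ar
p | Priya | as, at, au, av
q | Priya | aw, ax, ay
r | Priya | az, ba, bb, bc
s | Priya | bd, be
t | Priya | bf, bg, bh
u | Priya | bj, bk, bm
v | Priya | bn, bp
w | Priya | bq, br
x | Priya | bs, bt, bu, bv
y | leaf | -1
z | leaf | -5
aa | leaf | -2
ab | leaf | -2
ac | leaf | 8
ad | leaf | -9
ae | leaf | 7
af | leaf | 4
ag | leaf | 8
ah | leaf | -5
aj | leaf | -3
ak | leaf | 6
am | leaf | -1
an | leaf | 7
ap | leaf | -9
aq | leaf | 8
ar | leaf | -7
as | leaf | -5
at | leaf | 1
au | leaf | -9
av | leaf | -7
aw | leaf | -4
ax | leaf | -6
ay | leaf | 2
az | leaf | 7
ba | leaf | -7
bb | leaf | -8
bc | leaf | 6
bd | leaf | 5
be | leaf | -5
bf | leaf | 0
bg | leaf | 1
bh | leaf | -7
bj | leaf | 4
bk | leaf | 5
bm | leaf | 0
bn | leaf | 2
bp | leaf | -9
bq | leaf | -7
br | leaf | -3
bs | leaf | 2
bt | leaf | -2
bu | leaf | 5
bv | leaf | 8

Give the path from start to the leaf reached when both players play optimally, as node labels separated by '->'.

start -> North -> a -> g -> z

g (Priya): min(-1, -5, -2) = -5
h (Priya): min(-2, 8, -9, 7) = -9
a (Farouk): max(-5, -9) = -5
j (Priya): min(4, 8) = 4
k (Priya): min(-5, -3, 6) = -5
b (Farouk): max(4, -5) = 4
North (Priya): min(-5, 4) = -5
m (Priya): min(-1, 7) = -1
n (Priya): min(-9, 8, -7) = -9
c (Farouk): max(-1, -9) = -1
p (Priya): min(-5, 1, -9, -7) = -9
q (Priya): min(-4, -6, 2) = -6
r (Priya): min(7, -7, -8, 6) = -8
d (Farouk): max(-9, -6, -8) = -6
s (Priya): min(5, -5) = -5
t (Priya): min(0, 1, -7) = -7
u (Priya): min(4, 5, 0) = 0
v (Priya): min(2, -9) = -9
e (Farouk): max(-5, -7, 0, -9) = 0
w (Priya): min(-7, -3) = -7
x (Priya): min(2, -2, 5, 8) = -2
f (Farouk): max(-7, -2) = -2
South (Priya): min(-1, -6, 0, -2) = -6
start (Farouk): max(-5, -6) = -5
At start, Farouk picks North (highest: -5).
At North, Priya picks a (lowest: -5).
At a, Farouk picks g (highest: -5).
At g, Priya picks z (lowest: -5).
Terminal value -5.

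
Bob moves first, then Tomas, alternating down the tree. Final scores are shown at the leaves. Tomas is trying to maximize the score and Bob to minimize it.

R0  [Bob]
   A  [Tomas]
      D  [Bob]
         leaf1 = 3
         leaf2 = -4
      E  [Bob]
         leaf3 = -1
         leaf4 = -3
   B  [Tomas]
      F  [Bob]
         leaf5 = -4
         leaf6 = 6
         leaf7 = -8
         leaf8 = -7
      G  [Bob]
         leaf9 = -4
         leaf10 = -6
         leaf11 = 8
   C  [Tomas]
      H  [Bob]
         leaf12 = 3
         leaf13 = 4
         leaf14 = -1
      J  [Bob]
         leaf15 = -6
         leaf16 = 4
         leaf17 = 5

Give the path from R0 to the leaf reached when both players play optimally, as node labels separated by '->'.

R0 -> B -> G -> leaf10

D (Bob): min(3, -4) = -4
E (Bob): min(-1, -3) = -3
A (Tomas): max(-4, -3) = -3
F (Bob): min(-4, 6, -8, -7) = -8
G (Bob): min(-4, -6, 8) = -6
B (Tomas): max(-8, -6) = -6
H (Bob): min(3, 4, -1) = -1
J (Bob): min(-6, 4, 5) = -6
C (Tomas): max(-1, -6) = -1
R0 (Bob): min(-3, -6, -1) = -6
At R0, Bob picks B (lowest: -6).
At B, Tomas picks G (highest: -6).
At G, Bob picks leaf10 (lowest: -6).
Terminal value -6.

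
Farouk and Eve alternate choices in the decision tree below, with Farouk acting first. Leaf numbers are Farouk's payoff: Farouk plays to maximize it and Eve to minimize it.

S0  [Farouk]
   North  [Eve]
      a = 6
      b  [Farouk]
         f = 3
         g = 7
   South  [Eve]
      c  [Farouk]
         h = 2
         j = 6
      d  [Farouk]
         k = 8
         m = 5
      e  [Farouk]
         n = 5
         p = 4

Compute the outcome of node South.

c (Farouk): max(2, 6) = 6
d (Farouk): max(8, 5) = 8
e (Farouk): max(5, 4) = 5
South (Eve): min(6, 8, 5) = 5

5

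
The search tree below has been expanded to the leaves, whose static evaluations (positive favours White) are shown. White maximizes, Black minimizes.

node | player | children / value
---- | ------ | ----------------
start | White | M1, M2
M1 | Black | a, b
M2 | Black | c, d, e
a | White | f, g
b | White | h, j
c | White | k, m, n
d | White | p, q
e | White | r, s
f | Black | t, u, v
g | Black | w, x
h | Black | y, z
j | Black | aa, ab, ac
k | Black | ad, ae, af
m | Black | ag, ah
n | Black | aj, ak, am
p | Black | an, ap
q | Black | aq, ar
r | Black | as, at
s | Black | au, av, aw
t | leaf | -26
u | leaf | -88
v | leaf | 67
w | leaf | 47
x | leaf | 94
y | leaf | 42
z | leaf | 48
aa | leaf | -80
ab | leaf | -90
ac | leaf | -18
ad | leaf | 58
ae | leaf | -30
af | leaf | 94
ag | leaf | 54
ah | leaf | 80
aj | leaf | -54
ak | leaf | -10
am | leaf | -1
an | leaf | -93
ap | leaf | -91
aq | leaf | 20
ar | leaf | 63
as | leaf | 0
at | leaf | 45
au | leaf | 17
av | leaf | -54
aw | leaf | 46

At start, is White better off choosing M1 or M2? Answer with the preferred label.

f (Black): min(-26, -88, 67) = -88
g (Black): min(47, 94) = 47
a (White): max(-88, 47) = 47
h (Black): min(42, 48) = 42
j (Black): min(-80, -90, -18) = -90
b (White): max(42, -90) = 42
M1 (Black): min(47, 42) = 42
k (Black): min(58, -30, 94) = -30
m (Black): min(54, 80) = 54
n (Black): min(-54, -10, -1) = -54
c (White): max(-30, 54, -54) = 54
p (Black): min(-93, -91) = -93
q (Black): min(20, 63) = 20
d (White): max(-93, 20) = 20
r (Black): min(0, 45) = 0
s (Black): min(17, -54, 46) = -54
e (White): max(0, -54) = 0
M2 (Black): min(54, 20, 0) = 0
White prefers the higher value; M1=42, M2=0. M1 is better since 42 > 0.

M1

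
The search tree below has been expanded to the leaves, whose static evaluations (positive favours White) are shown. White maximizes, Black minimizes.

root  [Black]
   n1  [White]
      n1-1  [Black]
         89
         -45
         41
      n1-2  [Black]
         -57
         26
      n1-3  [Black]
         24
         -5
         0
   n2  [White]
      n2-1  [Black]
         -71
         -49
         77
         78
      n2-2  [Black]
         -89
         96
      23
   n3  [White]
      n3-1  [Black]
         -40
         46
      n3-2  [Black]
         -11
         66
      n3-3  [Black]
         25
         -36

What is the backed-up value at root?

-11

n1-1 (Black): min(89, -45, 41) = -45
n1-2 (Black): min(-57, 26) = -57
n1-3 (Black): min(24, -5, 0) = -5
n1 (White): max(-45, -57, -5) = -5
n2-1 (Black): min(-71, -49, 77, 78) = -71
n2-2 (Black): min(-89, 96) = -89
n2 (White): max(-71, -89, 23) = 23
n3-1 (Black): min(-40, 46) = -40
n3-2 (Black): min(-11, 66) = -11
n3-3 (Black): min(25, -36) = -36
n3 (White): max(-40, -11, -36) = -11
root (Black): min(-5, 23, -11) = -11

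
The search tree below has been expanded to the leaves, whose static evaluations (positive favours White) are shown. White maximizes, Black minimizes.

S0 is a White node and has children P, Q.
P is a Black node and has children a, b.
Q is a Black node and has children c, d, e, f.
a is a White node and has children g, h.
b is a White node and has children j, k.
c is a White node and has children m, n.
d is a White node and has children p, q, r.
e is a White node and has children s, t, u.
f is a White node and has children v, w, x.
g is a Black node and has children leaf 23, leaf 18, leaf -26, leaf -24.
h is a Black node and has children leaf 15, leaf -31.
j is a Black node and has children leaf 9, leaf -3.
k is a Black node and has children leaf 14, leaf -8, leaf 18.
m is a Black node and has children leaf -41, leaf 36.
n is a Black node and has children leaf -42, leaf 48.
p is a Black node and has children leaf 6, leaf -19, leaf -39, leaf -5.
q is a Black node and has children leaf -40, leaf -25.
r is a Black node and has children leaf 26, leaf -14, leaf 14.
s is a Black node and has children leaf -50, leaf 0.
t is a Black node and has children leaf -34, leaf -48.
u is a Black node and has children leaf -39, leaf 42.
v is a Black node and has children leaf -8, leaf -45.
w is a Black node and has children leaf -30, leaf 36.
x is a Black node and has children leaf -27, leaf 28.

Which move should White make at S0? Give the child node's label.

P

g (Black): min(23, 18, -26, -24) = -26
h (Black): min(15, -31) = -31
a (White): max(-26, -31) = -26
j (Black): min(9, -3) = -3
k (Black): min(14, -8, 18) = -8
b (White): max(-3, -8) = -3
P (Black): min(-26, -3) = -26
m (Black): min(-41, 36) = -41
n (Black): min(-42, 48) = -42
c (White): max(-41, -42) = -41
p (Black): min(6, -19, -39, -5) = -39
q (Black): min(-40, -25) = -40
r (Black): min(26, -14, 14) = -14
d (White): max(-39, -40, -14) = -14
s (Black): min(-50, 0) = -50
t (Black): min(-34, -48) = -48
u (Black): min(-39, 42) = -39
e (White): max(-50, -48, -39) = -39
v (Black): min(-8, -45) = -45
w (Black): min(-30, 36) = -30
x (Black): min(-27, 28) = -27
f (White): max(-45, -30, -27) = -27
Q (Black): min(-41, -14, -39, -27) = -41
S0 (White): max(-26, -41) = -26
White at S0 wants the highest of {P=-26, Q=-41}, so chooses P.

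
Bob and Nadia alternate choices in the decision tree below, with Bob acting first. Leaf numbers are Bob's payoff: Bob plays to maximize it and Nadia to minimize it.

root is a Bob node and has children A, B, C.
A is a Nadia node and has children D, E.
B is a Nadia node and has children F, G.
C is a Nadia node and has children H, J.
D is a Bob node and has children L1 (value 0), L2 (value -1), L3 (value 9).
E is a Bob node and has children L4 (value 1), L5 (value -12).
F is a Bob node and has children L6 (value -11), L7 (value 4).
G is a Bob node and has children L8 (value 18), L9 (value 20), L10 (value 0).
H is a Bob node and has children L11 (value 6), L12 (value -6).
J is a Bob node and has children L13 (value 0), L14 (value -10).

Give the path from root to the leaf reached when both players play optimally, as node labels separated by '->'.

D (Bob): max(0, -1, 9) = 9
E (Bob): max(1, -12) = 1
A (Nadia): min(9, 1) = 1
F (Bob): max(-11, 4) = 4
G (Bob): max(18, 20, 0) = 20
B (Nadia): min(4, 20) = 4
H (Bob): max(6, -6) = 6
J (Bob): max(0, -10) = 0
C (Nadia): min(6, 0) = 0
root (Bob): max(1, 4, 0) = 4
At root, Bob picks B (highest: 4).
At B, Nadia picks F (lowest: 4).
At F, Bob picks L7 (highest: 4).
Terminal value 4.

root -> B -> F -> L7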